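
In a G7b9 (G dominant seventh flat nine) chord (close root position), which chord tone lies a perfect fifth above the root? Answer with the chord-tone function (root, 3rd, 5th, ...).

5th

The chord tones of G7b9 are G, B, D, F, Ab.
The root is G. A perfect fifth above G is D.
D is the chord's 5th.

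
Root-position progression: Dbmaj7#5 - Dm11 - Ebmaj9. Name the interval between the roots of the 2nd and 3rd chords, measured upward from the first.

The roots are D and Eb.
From D to Eb: 1 semitone over a second = minor.

minor second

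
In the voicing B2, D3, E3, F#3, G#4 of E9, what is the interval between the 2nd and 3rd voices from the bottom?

major second

Those voices are D3 and E3.
D up to E spans 2 letter names and 2 semitones — a major second.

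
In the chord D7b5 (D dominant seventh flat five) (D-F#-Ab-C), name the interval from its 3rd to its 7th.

diminished fifth

3rd = F#; 7th = C.
From F# to C: 6 semitones over a fifth = diminished.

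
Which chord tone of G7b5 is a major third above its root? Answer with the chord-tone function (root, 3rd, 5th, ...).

3rd

The chord tones of G7b5 are G-B-D♭-F.
The root is G. A major third above G is B.
B is the chord's 3rd.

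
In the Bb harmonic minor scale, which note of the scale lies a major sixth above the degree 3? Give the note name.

The scale is Bb C Db Eb F Gb A.
The degree 3 is Db; a major sixth above that is Bb — scale degree 1.

Bb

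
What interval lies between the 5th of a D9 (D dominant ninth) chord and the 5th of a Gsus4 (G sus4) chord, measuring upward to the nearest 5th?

D9 (D dominant ninth) has A as its 5th, and Gsus4 (G sus4) has D as its 5th.
A up to D spans 4 letter names and 5 semitones — a perfect fourth.

perfect fourth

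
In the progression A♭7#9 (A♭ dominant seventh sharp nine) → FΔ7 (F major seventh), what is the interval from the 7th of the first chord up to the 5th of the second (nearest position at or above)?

augmented fourth

The 7th of A♭7#9 (A♭ dominant seventh sharp nine) is G♭; the 5th of FΔ7 (F major seventh) is C.
G♭ up to C is 6 semitones, a half step wider than a perfect fourth, so the interval is augmented.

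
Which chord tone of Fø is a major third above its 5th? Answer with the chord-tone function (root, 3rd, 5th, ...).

F half-diminished seventh: F–A♭–C♭–E♭.
The 5th is C♭. A major third above C♭ is E♭.
E♭ is the chord's 7th.

7th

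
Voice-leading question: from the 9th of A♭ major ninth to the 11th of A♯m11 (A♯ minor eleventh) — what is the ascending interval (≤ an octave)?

A♭ major ninth has B♭ as its 9th, and A♯m11 (A♯ minor eleventh) has D♯ as its 11th.
From B♭ to D♯: 5 semitones over a third = augmented.

A3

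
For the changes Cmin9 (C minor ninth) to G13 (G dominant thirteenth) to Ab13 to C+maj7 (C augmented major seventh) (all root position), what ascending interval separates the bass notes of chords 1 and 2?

perfect fifth

The roots are C and G.
Counting 5 letters and 7 half steps from C gives a perfect fifth.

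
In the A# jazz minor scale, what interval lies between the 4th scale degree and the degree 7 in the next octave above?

The scale runs A# B# C# D# E# F## G##.
The 4th scale degree is D# and the 7th degree (up an octave) is G##.
D# up to G## is 18 semitones, a half step wider than a perfect eleventh, so the interval is augmented.

augmented 11th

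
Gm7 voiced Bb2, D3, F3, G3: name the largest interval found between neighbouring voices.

Adjacent intervals: Bb2→D3 = major third; D3→F3 = minor third; F3→G3 = major second.
The largest is Bb2 to D3, a major third (4 semitones).

major third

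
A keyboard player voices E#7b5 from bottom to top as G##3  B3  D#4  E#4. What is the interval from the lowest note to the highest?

minor sixth

The outer voices are G##3 and E#4.
6 letter names make it a sixth; at 8 semitones (a half step narrower than major) the quality is minor.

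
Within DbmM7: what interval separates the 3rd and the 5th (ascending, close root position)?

The chord tones of Db minor-major seventh are Db Fb Ab C.
The 3rd is Fb and the 5th is Ab.
From Fb to Ab is 4 semitones, exactly the major third.

major third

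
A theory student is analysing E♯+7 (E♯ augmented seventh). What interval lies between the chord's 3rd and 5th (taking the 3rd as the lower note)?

M3

E♯+7 is spelled E♯–G𝄪–B𝄪–D♯.
So we need the interval from G𝄪 up to B𝄪.
From G𝄪 to B𝄪 is 4 semitones, exactly the major third.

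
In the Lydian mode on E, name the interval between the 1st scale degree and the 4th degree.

augmented 4th

Spelling the Lydian mode on E: E F♯ G♯ A♯ B C♯ D♯.
1st scale degree = E; 4th scale degree = A♯.
E up to A♯ is 6 semitones, a half step wider than a perfect fourth, so the interval is augmented.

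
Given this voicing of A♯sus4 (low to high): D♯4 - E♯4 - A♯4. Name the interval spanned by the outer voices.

The outer voices are D♯4 and A♯4.
Counting 5 letters and 7 half steps from D♯ gives a perfect fifth.

perfect 5th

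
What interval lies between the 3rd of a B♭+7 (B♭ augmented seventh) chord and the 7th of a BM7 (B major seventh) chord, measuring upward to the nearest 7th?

augmented fifth

B♭+7 (B♭ augmented seventh) has D as its 3rd, and BM7 (B major seventh) has A♯ as its 7th.
D up to A♯ is 8 semitones, a half step wider than a perfect fifth, so the interval is augmented.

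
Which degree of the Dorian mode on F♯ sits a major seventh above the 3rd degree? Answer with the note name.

G#

The scale is F♯ G♯ A B C♯ D♯ E.
The 3rd degree is A; a major seventh above that is G♯ — scale degree 2.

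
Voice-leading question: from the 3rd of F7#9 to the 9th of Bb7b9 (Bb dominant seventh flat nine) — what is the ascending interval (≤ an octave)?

d3

F7#9 has A as its 3rd, and Bb7b9 (Bb dominant seventh flat nine) has Cb as its 9th.
From A to Cb: 2 semitones over a third = diminished.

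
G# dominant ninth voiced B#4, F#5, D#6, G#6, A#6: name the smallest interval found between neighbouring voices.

major 2nd

Adjacent intervals: B#4→F#5 = diminished fifth; F#5→D#6 = major sixth; D#6→G#6 = perfect fourth; G#6→A#6 = major second.
The smallest is G#6 to A#6, a major second (2 semitones).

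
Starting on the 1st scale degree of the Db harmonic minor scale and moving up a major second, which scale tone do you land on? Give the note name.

The scale is Db Eb Fb Gb Ab Bbb C.
The 1st scale degree is Db; a major second above that is Eb — scale degree 2.

Eb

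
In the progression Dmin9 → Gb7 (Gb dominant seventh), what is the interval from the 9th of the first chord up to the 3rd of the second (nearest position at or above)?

diminished fifth

The 9th of Dmin9 is E; the 3rd of Gb7 (Gb dominant seventh) is Bb.
5 letter names make it a fifth; at 6 semitones (a half step narrower than perfect) the quality is diminished.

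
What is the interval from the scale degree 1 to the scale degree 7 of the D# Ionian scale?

major seventh

D# major: D# E# F## G# A# B# C##.
So we need the interval from D# up to C##.
Counting 7 letters and 11 half steps from D# gives a major seventh.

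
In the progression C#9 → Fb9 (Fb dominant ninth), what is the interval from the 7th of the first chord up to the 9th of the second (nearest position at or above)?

diminished sixth

The 7th of C#9 is B; the 9th of Fb9 (Fb dominant ninth) is Gb.
From B to Gb: 7 semitones over a sixth = diminished.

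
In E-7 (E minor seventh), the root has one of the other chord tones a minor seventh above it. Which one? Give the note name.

Em7 (E minor seventh): E-G-B-D.
The root is E. A minor seventh above E is D.
D is the chord's 7th.

D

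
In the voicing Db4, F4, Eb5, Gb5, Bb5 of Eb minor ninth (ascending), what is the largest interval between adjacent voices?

Adjacent intervals: Db4→F4 = major third; F4→Eb5 = minor seventh; Eb5→Gb5 = minor third; Gb5→Bb5 = major third.
The largest is F4 to Eb5, a minor seventh (10 semitones).

minor seventh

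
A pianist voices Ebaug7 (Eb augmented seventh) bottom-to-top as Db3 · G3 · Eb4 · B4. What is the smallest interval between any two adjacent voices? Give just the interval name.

augmented fourth

Adjacent intervals: Db3→G3 = augmented fourth; G3→Eb4 = minor sixth; Eb4→B4 = augmented fifth.
The smallest is Db3 to G3, an augmented fourth (6 semitones).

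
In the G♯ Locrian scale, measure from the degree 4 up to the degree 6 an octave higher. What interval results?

minor 10th

G♯ locrian: G♯ A B C♯ D E F♯.
Degree 4 = C♯; scale degree 6 (up an octave) = E.
From C♯ to E: 15 semitones over a tenth = minor.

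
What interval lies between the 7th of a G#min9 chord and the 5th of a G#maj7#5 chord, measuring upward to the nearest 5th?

G#min9 has F# as its 7th, and G#maj7#5 has D## as its 5th.
From F# to D##: 10 semitones over a sixth = augmented.

A6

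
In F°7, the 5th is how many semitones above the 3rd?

3

The chord tones of Fdim7 are F–A♭–C♭–E𝄫.
A♭ to C♭ is a minor third: 3 semitones.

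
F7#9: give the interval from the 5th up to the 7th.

F7#9 (F dominant seventh sharp nine) is spelled F, A, C, Eb, G#.
5th = C; 7th = Eb.
C up to Eb is 3 semitones, a half step narrower than a major third, so the interval is minor.

minor third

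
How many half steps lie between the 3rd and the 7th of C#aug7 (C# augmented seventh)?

6

C#aug7 (C# augmented seventh): C# E# G## B.
E# to B is a diminished fifth: 6 semitones.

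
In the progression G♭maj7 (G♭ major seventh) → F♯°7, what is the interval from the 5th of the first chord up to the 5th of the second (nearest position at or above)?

major seventh

The 5th of G♭maj7 (G♭ major seventh) is D♭; the 5th of F♯°7 is C.
From D♭ to C is 11 semitones, exactly the major seventh.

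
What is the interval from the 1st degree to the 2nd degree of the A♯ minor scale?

major second

Spelling the A♯ minor scale: A♯ B♯ C♯ D♯ E♯ F♯ G♯.
That puts A♯ below B♯.
A♯ up to B♯ spans 2 letter names and 2 semitones — a major second.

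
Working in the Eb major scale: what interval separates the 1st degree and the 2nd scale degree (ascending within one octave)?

The scale runs Eb F G Ab Bb C D.
That puts Eb below F.
From Eb to F is 2 semitones, exactly the major second.

major second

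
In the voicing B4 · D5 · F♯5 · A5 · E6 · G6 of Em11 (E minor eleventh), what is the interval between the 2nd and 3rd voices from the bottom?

major third

Those voices are D5 and F♯5.
D up to F♯ spans 3 letter names and 4 semitones — a major third.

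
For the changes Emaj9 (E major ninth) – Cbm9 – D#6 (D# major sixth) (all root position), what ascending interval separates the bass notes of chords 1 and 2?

diminished 6th

The roots are E and Cb.
From E to Cb: 7 semitones over a sixth = diminished.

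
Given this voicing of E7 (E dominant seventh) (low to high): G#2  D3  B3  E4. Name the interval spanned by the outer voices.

minor thirteenth

The outer voices are G#2 and E4.
13 letter names make it a thirteenth; at 20 semitones (a half step narrower than major) the quality is minor.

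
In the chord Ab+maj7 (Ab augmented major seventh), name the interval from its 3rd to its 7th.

Abmaj7#5 (Ab augmented major seventh): Ab-C-E-G.
3rd = C; 7th = G.
Counting 5 letters and 7 half steps from C gives a perfect fifth.

perfect 5th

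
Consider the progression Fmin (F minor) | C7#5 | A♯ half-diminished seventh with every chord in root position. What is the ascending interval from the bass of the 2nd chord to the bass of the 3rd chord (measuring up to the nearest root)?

augmented sixth

The roots are C and A♯.
From C to A♯: 10 semitones over a sixth = augmented.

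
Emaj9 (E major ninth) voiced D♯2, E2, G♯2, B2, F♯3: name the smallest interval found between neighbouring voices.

minor second

Adjacent intervals: D♯2→E2 = minor second; E2→G♯2 = major third; G♯2→B2 = minor third; B2→F♯3 = perfect fifth.
The smallest is D♯2 to E2, a minor second (1 semitone).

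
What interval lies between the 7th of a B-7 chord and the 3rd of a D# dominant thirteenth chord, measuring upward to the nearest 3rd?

B-7 has A as its 7th, and D# dominant thirteenth has F## as its 3rd.
6 letter names make it a sixth; at 10 semitones (a half step wider than major) the quality is augmented.

augmented 6th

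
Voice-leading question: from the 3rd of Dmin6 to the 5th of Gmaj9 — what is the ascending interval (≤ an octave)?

major sixth

The 3rd of Dmin6 is F; the 5th of Gmaj9 is D.
From F to D is 9 semitones, exactly the major sixth.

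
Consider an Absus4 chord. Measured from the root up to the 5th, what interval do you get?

perfect fifth

The chord tones of Absus4 (Ab sus4) are Ab–Db–Eb.
Root = Ab; 5th = Eb.
Ab up to Eb spans 5 letter names and 7 semitones — a perfect fifth.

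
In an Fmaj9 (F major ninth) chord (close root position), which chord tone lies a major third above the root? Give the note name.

A

Spelling the chord: F, A, C, E, G.
The root is F. A major third above F is A.
A is the chord's 3rd.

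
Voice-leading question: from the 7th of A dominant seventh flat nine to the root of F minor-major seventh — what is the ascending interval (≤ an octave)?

A dominant seventh flat nine has G as its 7th, and F minor-major seventh has F as its root.
G up to F is 10 semitones, a half step narrower than a major seventh, so the interval is minor.

minor seventh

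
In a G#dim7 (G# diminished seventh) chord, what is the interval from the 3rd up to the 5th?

The chord tones of G#°7 are G#, B, D, F.
3rd = B; 5th = D.
From B to D: 3 semitones over a third = minor.

m3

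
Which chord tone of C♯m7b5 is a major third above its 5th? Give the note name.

B

The chord tones of C♯ø7 (C♯ half-diminished seventh) are C♯-E-G-B.
The 5th is G. A major third above G is B.
B is the chord's 7th.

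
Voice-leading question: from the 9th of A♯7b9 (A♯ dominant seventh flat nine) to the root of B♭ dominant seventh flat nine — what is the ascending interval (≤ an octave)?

diminished 8th

The 9th of A♯7b9 (A♯ dominant seventh flat nine) is B; the root of B♭ dominant seventh flat nine is B♭.
From B to B♭: 11 semitones over an octave = diminished.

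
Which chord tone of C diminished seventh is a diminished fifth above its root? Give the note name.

Spelling the chord: C E♭ G♭ B𝄫.
The root is C. A diminished fifth above C is G♭.
G♭ is the chord's 5th.

Gb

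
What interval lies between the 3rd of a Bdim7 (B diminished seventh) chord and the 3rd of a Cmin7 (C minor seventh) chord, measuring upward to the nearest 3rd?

minor second

The 3rd of Bdim7 (B diminished seventh) is D; the 3rd of Cmin7 (C minor seventh) is Eb.
From D to Eb: 1 semitone over a second = minor.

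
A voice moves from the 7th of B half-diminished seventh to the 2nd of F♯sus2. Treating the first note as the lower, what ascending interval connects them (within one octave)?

The 7th of B half-diminished seventh is A; the 2nd of F♯sus2 is G♯.
A up to G♯ spans 7 letter names and 11 semitones — a major seventh.

M7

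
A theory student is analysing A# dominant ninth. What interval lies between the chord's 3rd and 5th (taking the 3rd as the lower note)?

minor third

The chord tones of A#9 (A# dominant ninth) are A#, C##, E#, G#, B#.
The 3rd is C## and the 5th is E#.
C## up to E# is 3 semitones, a half step narrower than a major third, so the interval is minor.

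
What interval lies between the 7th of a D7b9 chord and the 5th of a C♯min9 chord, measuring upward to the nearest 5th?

augmented fifth

D7b9 has C as its 7th, and C♯min9 has G♯ as its 5th.
From C to G♯: 8 semitones over a fifth = augmented.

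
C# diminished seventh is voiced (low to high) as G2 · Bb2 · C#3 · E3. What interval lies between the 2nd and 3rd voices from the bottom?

augmented second

Those voices are Bb2 and C#3.
2 letter names make it a second; at 3 semitones (a half step wider than major) the quality is augmented.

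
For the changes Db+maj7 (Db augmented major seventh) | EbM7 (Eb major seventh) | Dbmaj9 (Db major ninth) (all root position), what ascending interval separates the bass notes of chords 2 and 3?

The roots are Eb and Db.
7 letter names make it a seventh; at 10 semitones (a half step narrower than major) the quality is minor.

m7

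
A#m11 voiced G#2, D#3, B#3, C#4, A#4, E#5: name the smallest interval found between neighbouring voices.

Adjacent intervals: G#2→D#3 = perfect fifth; D#3→B#3 = major sixth; B#3→C#4 = minor second; C#4→A#4 = major sixth; A#4→E#5 = perfect fifth.
The smallest is B#3 to C#4, a minor second (1 semitone).

minor 2nd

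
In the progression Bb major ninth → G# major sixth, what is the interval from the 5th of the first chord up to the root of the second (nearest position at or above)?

augmented second

Bb major ninth has F as its 5th, and G# major sixth has G# as its root.
2 letter names make it a second; at 3 semitones (a half step wider than major) the quality is augmented.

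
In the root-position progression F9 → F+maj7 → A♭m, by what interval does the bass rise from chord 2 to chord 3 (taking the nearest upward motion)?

minor third

The roots are F and A♭.
F up to A♭ is 3 semitones, a half step narrower than a major third, so the interval is minor.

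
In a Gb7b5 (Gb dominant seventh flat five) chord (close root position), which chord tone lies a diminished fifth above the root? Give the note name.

Gb dominant seventh flat five is spelled Gb Bb Dbb Fb.
The root is Gb. A diminished fifth above Gb is Dbb.
Dbb is the chord's 5th.

Dbb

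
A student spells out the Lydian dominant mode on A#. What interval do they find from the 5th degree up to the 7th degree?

minor third

The scale runs A# B# C## D## E# F## G#.
The 5th degree is E# and the 7th scale degree is G#.
E# up to G# is 3 semitones, a half step narrower than a major third, so the interval is minor.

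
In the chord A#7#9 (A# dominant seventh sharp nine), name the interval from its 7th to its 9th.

Spelling the chord: A#, C##, E#, G#, B##.
7th = G#; 9th = B##.
From G# to B##: 5 semitones over a third = augmented.

augmented third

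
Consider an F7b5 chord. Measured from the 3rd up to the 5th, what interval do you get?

diminished third

Spelling the chord: F–A–C♭–E♭.
So we need the interval from A up to C♭.
From A to C♭: 2 semitones over a third = diminished.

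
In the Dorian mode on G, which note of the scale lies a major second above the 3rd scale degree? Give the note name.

The scale is G A Bb C D E F.
The 3rd scale degree is Bb; a major second above that is C — scale degree 4.

C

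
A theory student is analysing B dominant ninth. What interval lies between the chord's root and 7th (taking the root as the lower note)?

Spelling the chord: B D♯ F♯ A C♯.
That puts B below A.
B up to A is 10 semitones, a half step narrower than a major seventh, so the interval is minor.

minor seventh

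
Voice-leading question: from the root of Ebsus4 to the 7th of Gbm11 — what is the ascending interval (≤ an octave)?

The root of Ebsus4 is Eb; the 7th of Gbm11 is Fb.
From Eb to Fb: 1 semitone over a second = minor.

minor 2nd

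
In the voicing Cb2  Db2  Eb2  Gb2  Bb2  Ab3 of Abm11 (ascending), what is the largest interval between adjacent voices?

Adjacent intervals: Cb2→Db2 = major second; Db2→Eb2 = major second; Eb2→Gb2 = minor third; Gb2→Bb2 = major third; Bb2→Ab3 = minor seventh.
The largest is Bb2 to Ab3, a minor seventh (10 semitones).

m7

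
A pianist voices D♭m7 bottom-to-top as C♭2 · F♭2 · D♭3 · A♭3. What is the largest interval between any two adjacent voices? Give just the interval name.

Adjacent intervals: C♭2→F♭2 = perfect fourth; F♭2→D♭3 = major sixth; D♭3→A♭3 = perfect fifth.
The largest is F♭2 to D♭3, a major sixth (9 semitones).

major sixth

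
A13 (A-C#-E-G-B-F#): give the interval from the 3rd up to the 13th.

perfect eleventh

The 3rd is C# and the 13th is F#.
From C# to F# is 17 semitones, exactly the perfect eleventh.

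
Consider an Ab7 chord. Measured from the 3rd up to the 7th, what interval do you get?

diminished 5th

Ab7 is spelled Ab-C-Eb-Gb.
3rd = C; 7th = Gb.
C up to Gb is 6 semitones, a half step narrower than a perfect fifth, so the interval is diminished.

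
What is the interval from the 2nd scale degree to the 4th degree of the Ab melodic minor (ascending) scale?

Ab melodic minor: Ab Bb Cb Db Eb F G.
That puts Bb below Db.
From Bb to Db: 3 semitones over a third = minor.

minor third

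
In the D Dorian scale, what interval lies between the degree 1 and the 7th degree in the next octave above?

D dorian: D E F G A B C.
So we need the interval from D up to C.
D up to C is 22 semitones, a half step narrower than a major fourteenth, so the interval is minor.

minor fourteenth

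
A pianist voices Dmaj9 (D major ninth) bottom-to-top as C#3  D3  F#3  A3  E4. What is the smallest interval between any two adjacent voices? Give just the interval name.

minor 2nd

Adjacent intervals: C#3→D3 = minor second; D3→F#3 = major third; F#3→A3 = minor third; A3→E4 = perfect fifth.
The smallest is C#3 to D3, a minor second (1 semitone).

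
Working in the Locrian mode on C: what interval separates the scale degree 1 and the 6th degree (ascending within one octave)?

minor sixth

C locrian: C D♭ E♭ F G♭ A♭ B♭.
The scale degree 1 is C and the 6th degree is A♭.
C up to A♭ is 8 semitones, a half step narrower than a major sixth, so the interval is minor.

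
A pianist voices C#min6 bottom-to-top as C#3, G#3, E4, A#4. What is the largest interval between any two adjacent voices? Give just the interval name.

minor sixth

Adjacent intervals: C#3→G#3 = perfect fifth; G#3→E4 = minor sixth; E4→A#4 = augmented fourth.
The largest is G#3 to E4, a minor sixth (8 semitones).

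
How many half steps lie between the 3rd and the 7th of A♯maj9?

7

Spelling the chord: A♯, C𝄪, E♯, G𝄪, B♯.
C𝄪 to G𝄪 is a perfect fifth: 7 semitones.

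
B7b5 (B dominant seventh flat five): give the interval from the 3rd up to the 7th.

diminished fifth

B7b5 (B dominant seventh flat five): B–D#–F–A.
So we need the interval from D# up to A.
From D# to A: 6 semitones over a fifth = diminished.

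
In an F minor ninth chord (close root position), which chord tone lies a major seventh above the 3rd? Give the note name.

G

Spelling the chord: F Ab C Eb G.
The 3rd is Ab. A major seventh above Ab is G.
G is the chord's 9th.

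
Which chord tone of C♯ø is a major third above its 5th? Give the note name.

B

C♯ø7 (C♯ half-diminished seventh) is spelled C♯–E–G–B.
The 5th is G. A major third above G is B.
B is the chord's 7th.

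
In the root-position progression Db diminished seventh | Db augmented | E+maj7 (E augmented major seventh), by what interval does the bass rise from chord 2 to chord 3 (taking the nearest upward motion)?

augmented second

The roots are Db and E.
From Db to E: 3 semitones over a second = augmented.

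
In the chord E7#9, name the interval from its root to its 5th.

perfect fifth

E dominant seventh sharp nine is spelled E-G♯-B-D-F𝄪.
That puts E below B.
From E to B is 7 semitones, exactly the perfect fifth.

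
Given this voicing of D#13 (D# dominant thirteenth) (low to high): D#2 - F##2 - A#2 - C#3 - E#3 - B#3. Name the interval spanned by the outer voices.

M13

The outer voices are D#2 and B#3.
D# up to B# spans 13 letter names and 21 semitones — a major thirteenth.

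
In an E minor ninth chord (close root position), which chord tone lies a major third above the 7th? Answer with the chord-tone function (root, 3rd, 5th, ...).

9th

Emin9 (E minor ninth) is spelled E–G–B–D–F#.
The 7th is D. A major third above D is F#.
F# is the chord's 9th.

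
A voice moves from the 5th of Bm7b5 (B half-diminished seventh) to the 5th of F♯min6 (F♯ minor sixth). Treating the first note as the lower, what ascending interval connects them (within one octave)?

augmented 5th

The 5th of Bm7b5 (B half-diminished seventh) is F; the 5th of F♯min6 (F♯ minor sixth) is C♯.
5 letter names make it a fifth; at 8 semitones (a half step wider than perfect) the quality is augmented.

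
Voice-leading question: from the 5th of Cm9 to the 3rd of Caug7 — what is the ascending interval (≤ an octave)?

major sixth

The 5th of Cm9 is G; the 3rd of Caug7 is E.
Counting 6 letters and 9 half steps from G gives a major sixth.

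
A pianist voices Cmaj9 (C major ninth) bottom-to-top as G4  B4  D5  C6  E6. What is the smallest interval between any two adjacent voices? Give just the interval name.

minor third

Adjacent intervals: G4→B4 = major third; B4→D5 = minor third; D5→C6 = minor seventh; C6→E6 = major third.
The smallest is B4 to D5, a minor third (3 semitones).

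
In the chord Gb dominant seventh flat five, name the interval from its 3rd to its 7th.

Spelling the chord: Gb Bb Dbb Fb.
The 3rd is Bb and the 7th is Fb.
Bb up to Fb is 6 semitones, a half step narrower than a perfect fifth, so the interval is diminished.
This 3–7 tritone is the characteristic tension at the heart of the dominant sound.

d5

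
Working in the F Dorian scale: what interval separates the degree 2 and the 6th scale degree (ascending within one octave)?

Spelling the F Dorian scale: F G A♭ B♭ C D E♭.
So we need the interval from G up to D.
G up to D spans 5 letter names and 7 semitones — a perfect fifth.

perfect fifth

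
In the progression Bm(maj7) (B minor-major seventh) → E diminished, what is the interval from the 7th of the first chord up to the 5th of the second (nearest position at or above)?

diminished 2nd

Bm(maj7) (B minor-major seventh) has A# as its 7th, and E diminished has Bb as its 5th.
2 letter names make it a second; at 0 semitones (a whole step narrower than major) the quality is diminished.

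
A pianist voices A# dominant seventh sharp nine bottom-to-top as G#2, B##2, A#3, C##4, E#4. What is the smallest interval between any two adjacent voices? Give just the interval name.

Adjacent intervals: G#2→B##2 = augmented third; B##2→A#3 = diminished seventh; A#3→C##4 = major third; C##4→E#4 = minor third.
The smallest is C##4 to E#4, a minor third (3 semitones).

minor 3rd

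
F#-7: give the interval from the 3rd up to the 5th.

major 3rd

Spelling the chord: F# A C# E.
3rd = A; 5th = C#.
A up to C# spans 3 letter names and 4 semitones — a major third.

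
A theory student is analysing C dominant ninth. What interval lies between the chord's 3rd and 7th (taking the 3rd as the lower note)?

The chord tones of C dominant ninth are C, E, G, B♭, D.
So we need the interval from E up to B♭.
From E to B♭: 6 semitones over a fifth = diminished.

diminished fifth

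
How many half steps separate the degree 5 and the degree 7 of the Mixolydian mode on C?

The scale is C D E F G A B♭.
G up to B♭ is a minor third — 3 semitones.

3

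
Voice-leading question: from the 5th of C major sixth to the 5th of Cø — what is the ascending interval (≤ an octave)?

diminished octave

The 5th of C major sixth is G; the 5th of Cø is Gb.
8 letter names make it an octave; at 11 semitones (a half step narrower than perfect) the quality is diminished.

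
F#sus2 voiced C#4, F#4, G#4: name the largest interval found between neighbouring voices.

perfect fourth

Adjacent intervals: C#4→F#4 = perfect fourth; F#4→G#4 = major second.
The largest is C#4 to F#4, a perfect fourth (5 semitones).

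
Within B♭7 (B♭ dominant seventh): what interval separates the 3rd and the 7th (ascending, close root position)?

diminished fifth

Spelling the chord: B♭-D-F-A♭.
3rd = D; 7th = A♭.
From D to A♭: 6 semitones over a fifth = diminished.
That tritone between 3rd and 7th is what gives the dominant seventh its pull toward resolution.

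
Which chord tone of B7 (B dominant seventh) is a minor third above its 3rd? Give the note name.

Spelling the chord: B-D#-F#-A.
The 3rd is D#. A minor third above D# is F#.
F# is the chord's 5th.

F#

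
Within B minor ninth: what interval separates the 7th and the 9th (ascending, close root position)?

major third

The chord tones of Bm9 (B minor ninth) are B–D–F#–A–C#.
So we need the interval from A up to C#.
A up to C# spans 3 letter names and 4 semitones — a major third.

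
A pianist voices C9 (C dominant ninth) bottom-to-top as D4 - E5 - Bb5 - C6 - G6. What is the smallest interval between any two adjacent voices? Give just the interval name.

Adjacent intervals: D4→E5 = major ninth; E5→Bb5 = diminished fifth; Bb5→C6 = major second; C6→G6 = perfect fifth.
The smallest is Bb5 to C6, a major second (2 semitones).

major 2nd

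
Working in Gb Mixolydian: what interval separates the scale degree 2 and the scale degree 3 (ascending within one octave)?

Spelling Gb Mixolydian: Gb Ab Bb Cb Db Eb Fb.
That puts Ab below Bb.
From Ab to Bb is 2 semitones, exactly the major second.

major second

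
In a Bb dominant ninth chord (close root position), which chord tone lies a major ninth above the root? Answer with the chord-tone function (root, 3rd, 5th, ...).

Bb9 is spelled Bb–D–F–Ab–C.
The root is Bb. A major ninth above Bb is C.
C is the chord's 9th.

9th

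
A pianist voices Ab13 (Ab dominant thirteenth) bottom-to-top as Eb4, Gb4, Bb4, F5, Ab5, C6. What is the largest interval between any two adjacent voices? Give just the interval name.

Adjacent intervals: Eb4→Gb4 = minor third; Gb4→Bb4 = major third; Bb4→F5 = perfect fifth; F5→Ab5 = minor third; Ab5→C6 = major third.
The largest is Bb4 to F5, a perfect fifth (7 semitones).

perfect fifth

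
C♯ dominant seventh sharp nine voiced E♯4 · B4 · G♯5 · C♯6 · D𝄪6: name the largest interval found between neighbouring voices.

major 6th

Adjacent intervals: E♯4→B4 = diminished fifth; B4→G♯5 = major sixth; G♯5→C♯6 = perfect fourth; C♯6→D𝄪6 = augmented second.
The largest is B4 to G♯5, a major sixth (9 semitones).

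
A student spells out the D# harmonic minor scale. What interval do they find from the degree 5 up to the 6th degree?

The scale runs D# E# F# G# A# B C##.
The degree 5 is A# and the scale degree 6 is B.
2 letter names make it a second; at 1 semitone (a half step narrower than major) the quality is minor.

m2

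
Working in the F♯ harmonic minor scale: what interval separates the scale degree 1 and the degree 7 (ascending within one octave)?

The scale runs F♯ G♯ A B C♯ D E♯.
So we need the interval from F♯ up to E♯.
Counting 7 letters and 11 half steps from F♯ gives a major seventh.

M7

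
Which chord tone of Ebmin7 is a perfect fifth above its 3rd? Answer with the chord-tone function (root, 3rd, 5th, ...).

Eb minor seventh is spelled Eb Gb Bb Db.
The 3rd is Gb. A perfect fifth above Gb is Db.
Db is the chord's 7th.

7th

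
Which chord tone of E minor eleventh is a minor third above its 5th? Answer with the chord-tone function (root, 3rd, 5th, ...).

7th

Em11 (E minor eleventh): E G B D F# A.
The 5th is B. A minor third above B is D.
D is the chord's 7th.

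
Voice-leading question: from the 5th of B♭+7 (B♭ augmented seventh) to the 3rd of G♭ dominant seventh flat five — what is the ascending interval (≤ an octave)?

The 5th of B♭+7 (B♭ augmented seventh) is F♯; the 3rd of G♭ dominant seventh flat five is B♭.
F♯ up to B♭ is 4 semitones, a half step narrower than a perfect fourth, so the interval is diminished.

diminished 4th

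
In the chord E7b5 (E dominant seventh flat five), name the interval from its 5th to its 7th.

Spelling the chord: E G# Bb D.
That puts Bb below D.
Bb up to D spans 3 letter names and 4 semitones — a major third.

major third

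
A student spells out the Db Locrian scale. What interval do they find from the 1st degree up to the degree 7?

Db locrian: Db Ebb Fb Gb Abb Bbb Cb.
That puts Db below Cb.
Db up to Cb is 10 semitones, a half step narrower than a major seventh, so the interval is minor.

minor seventh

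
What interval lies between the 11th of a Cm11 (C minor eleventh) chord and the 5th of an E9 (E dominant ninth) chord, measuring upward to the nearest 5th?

augmented fourth

Cm11 (C minor eleventh) has F as its 11th, and E9 (E dominant ninth) has B as its 5th.
F up to B is 6 semitones, a half step wider than a perfect fourth, so the interval is augmented.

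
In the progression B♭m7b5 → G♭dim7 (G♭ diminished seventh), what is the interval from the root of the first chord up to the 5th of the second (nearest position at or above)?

B♭m7b5 has B♭ as its root, and G♭dim7 (G♭ diminished seventh) has D𝄫 as its 5th.
3 letter names make it a third; at 2 semitones (a whole step narrower than major) the quality is diminished.

d3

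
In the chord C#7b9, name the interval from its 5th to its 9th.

diminished 5th

C# dominant seventh flat nine is spelled C# E# G# B D.
So we need the interval from G# up to D.
5 letter names make it a fifth; at 6 semitones (a half step narrower than perfect) the quality is diminished.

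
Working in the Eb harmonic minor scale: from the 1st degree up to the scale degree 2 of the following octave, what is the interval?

major 9th

Eb harmonic minor: Eb F Gb Ab Bb Cb D.
So we need the interval from Eb up to F.
Eb up to F spans 9 letter names and 14 semitones — a major ninth.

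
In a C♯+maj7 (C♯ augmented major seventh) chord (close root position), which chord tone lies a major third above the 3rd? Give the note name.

G##

C♯ augmented major seventh: C♯-E♯-G𝄪-B♯.
The 3rd is E♯. A major third above E♯ is G𝄪.
G𝄪 is the chord's 5th.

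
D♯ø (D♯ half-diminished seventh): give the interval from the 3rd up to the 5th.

minor third

D♯m7b5 (D♯ half-diminished seventh) is spelled D♯ F♯ A C♯.
That puts F♯ below A.
From F♯ to A: 3 semitones over a third = minor.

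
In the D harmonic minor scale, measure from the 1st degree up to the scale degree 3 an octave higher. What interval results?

The scale runs D E F G A Bb C#.
So we need the interval from D up to F.
10 letter names make it a tenth; at 15 semitones (a half step narrower than major) the quality is minor.

minor tenth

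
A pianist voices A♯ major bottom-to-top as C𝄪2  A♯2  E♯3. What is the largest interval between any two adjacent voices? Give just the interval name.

minor 6th

Adjacent intervals: C𝄪2→A♯2 = minor sixth; A♯2→E♯3 = perfect fifth.
The largest is C𝄪2 to A♯2, a minor sixth (8 semitones).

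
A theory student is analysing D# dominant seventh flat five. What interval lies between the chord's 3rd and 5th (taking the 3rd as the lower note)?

diminished 3rd

D#7b5: D# F## A C#.
That puts F## below A.
F## up to A is 2 semitones, a whole step narrower than a major third, so the interval is diminished.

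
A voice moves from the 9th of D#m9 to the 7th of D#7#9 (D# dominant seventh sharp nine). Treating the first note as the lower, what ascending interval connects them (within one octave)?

D#m9 has E# as its 9th, and D#7#9 (D# dominant seventh sharp nine) has C# as its 7th.
E# up to C# is 8 semitones, a half step narrower than a major sixth, so the interval is minor.

minor sixth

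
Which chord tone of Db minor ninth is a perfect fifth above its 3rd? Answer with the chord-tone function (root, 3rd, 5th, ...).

The chord tones of Db minor ninth are Db Fb Ab Cb Eb.
The 3rd is Fb. A perfect fifth above Fb is Cb.
Cb is the chord's 7th.

7th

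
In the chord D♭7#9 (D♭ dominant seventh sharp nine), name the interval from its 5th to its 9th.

augmented fifth

The chord tones of D♭7#9 (D♭ dominant seventh sharp nine) are D♭–F–A♭–C♭–E.
5th = A♭; 9th = E.
A♭ up to E is 8 semitones, a half step wider than a perfect fifth, so the interval is augmented.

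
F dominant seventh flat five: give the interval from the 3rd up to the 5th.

F7b5: F–A–Cb–Eb.
3rd = A; 5th = Cb.
A up to Cb is 2 semitones, a whole step narrower than a major third, so the interval is diminished.

d3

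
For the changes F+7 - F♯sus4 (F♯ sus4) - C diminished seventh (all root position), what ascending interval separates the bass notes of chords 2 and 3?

diminished 5th

The roots are F♯ and C.
F♯ up to C is 6 semitones, a half step narrower than a perfect fifth, so the interval is diminished.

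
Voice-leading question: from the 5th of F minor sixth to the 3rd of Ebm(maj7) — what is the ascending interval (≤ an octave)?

F minor sixth has C as its 5th, and Ebm(maj7) has Gb as its 3rd.
C up to Gb is 6 semitones, a half step narrower than a perfect fifth, so the interval is diminished.

diminished fifth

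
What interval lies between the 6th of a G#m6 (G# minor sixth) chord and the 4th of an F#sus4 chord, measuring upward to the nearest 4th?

The 6th of G#m6 (G# minor sixth) is E#; the 4th of F#sus4 is B.
E# up to B is 6 semitones, a half step narrower than a perfect fifth, so the interval is diminished.

diminished fifth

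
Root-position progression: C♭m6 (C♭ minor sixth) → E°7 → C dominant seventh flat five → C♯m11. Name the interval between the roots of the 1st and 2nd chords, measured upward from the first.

A3

The roots are C♭ and E.
3 letter names make it a third; at 5 semitones (a half step wider than major) the quality is augmented.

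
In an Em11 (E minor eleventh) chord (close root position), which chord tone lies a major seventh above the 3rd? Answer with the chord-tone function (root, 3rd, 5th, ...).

9th

Em11 (E minor eleventh) is spelled E, G, B, D, F#, A.
The 3rd is G. A major seventh above G is F#.
F# is the chord's 9th.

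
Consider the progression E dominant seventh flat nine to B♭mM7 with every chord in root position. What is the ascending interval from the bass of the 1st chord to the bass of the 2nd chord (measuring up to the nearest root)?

diminished 5th

The roots are E and B♭.
From E to B♭: 6 semitones over a fifth = diminished.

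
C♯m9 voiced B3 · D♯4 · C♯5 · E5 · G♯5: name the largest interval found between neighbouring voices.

Adjacent intervals: B3→D♯4 = major third; D♯4→C♯5 = minor seventh; C♯5→E5 = minor third; E5→G♯5 = major third.
The largest is D♯4 to C♯5, a minor seventh (10 semitones).

minor seventh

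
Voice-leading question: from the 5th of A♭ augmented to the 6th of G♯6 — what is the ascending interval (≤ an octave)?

A♭ augmented has E as its 5th, and G♯6 has E♯ as its 6th.
From E to E♯: 1 semitone over a unison = augmented.

augmented 1st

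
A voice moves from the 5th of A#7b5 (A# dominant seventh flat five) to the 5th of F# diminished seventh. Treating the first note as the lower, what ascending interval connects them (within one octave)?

minor sixth

The 5th of A#7b5 (A# dominant seventh flat five) is E; the 5th of F# diminished seventh is C.
E up to C is 8 semitones, a half step narrower than a major sixth, so the interval is minor.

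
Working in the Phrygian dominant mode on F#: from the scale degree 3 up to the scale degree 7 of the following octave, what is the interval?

diminished 12th

The scale runs F# G A# B C# D E.
Scale degree 3 = A#; 7th scale degree (up an octave) = E.
A# up to E is 18 semitones, a half step narrower than a perfect twelfth, so the interval is diminished.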